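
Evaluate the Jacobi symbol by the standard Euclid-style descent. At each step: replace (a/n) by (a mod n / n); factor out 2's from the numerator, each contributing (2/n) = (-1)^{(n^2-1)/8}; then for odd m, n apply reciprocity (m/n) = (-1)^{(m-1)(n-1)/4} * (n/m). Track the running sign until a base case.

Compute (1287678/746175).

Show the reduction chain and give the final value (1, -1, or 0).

0

(1287678/746175): 1287678 mod 746175 = 541503, so (1287678/746175) = (541503/746175)
flip (541503/746175) -> (746175/541503): both odd, 541503 mod 4 = 3, 746175 mod 4 = 3, so the flip contributes -1; sign now -1
(746175/541503): 746175 mod 541503 = 204672, so (746175/541503) = (204672/541503)
factor out 2^7: 204672 = 2^7·1599; with 541503 mod 8 = 7, (2/541503) = +1; sign now -1; continue with (1599/541503)
flip (1599/541503) -> (541503/1599): both odd, 1599 mod 4 = 3, 541503 mod 4 = 3, so the flip contributes -1; sign now +1
(541503/1599): 541503 mod 1599 = 1041, so (541503/1599) = (1041/1599)
flip (1041/1599) -> (1599/1041): both odd, 1041 mod 4 = 1, 1599 mod 4 = 3, so the flip contributes +1; sign now +1
(1599/1041): 1599 mod 1041 = 558, so (1599/1041) = (558/1041)
factor out 2^1: 558 = 2^1·279; with 1041 mod 8 = 1, (2/1041) = +1; sign now +1; continue with (279/1041)
flip (279/1041) -> (1041/279): both odd, 279 mod 4 = 3, 1041 mod 4 = 1, so the flip contributes +1; sign now +1
(1041/279): 1041 mod 279 = 204, so (1041/279) = (204/279)
factor out 2^2: 204 = 2^2·51; with 279 mod 8 = 7, (2/279) = +1; sign now +1; continue with (51/279)
flip (51/279) -> (279/51): both odd, 51 mod 4 = 3, 279 mod 4 = 3, so the flip contributes -1; sign now -1
(279/51): 279 mod 51 = 24, so (279/51) = (24/51)
factor out 2^3: 24 = 2^3·3; with 51 mod 8 = 3, (2/51) = -1; sign now +1; continue with (3/51)
flip (3/51) -> (51/3): both odd, 3 mod 4 = 3, 51 mod 4 = 3, so the flip contributes -1; sign now -1
(51/3): 51 mod 3 = 0, so (51/3) = (0/3)
reached (0/3); gcd(a, n) > 1, so (0/3) = 0 and the symbol is 0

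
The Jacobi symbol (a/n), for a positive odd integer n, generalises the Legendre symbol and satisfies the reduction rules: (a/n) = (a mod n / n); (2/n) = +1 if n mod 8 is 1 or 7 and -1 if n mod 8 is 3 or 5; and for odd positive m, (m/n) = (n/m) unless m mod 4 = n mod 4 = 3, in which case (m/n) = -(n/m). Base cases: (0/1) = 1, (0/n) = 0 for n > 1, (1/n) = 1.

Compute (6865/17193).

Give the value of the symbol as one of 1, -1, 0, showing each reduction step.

-1

flip (6865/17193) -> (17193/6865): both odd, 6865 mod 4 = 1, 17193 mod 4 = 1, so the flip contributes +1; sign now +1
(17193/6865): 17193 mod 6865 = 3463, so (17193/6865) = (3463/6865)
flip (3463/6865) -> (6865/3463): both odd, 3463 mod 4 = 3, 6865 mod 4 = 1, so the flip contributes +1; sign now +1
(6865/3463): 6865 mod 3463 = 3402, so (6865/3463) = (3402/3463)
factor out 2^1: 3402 = 2^1·1701; with 3463 mod 8 = 7, (2/3463) = +1; sign now +1; continue with (1701/3463)
flip (1701/3463) -> (3463/1701): both odd, 1701 mod 4 = 1, 3463 mod 4 = 3, so the flip contributes +1; sign now +1
(3463/1701): 3463 mod 1701 = 61, so (3463/1701) = (61/1701)
flip (61/1701) -> (1701/61): both odd, 61 mod 4 = 1, 1701 mod 4 = 1, so the flip contributes +1; sign now +1
(1701/61): 1701 mod 61 = 54, so (1701/61) = (54/61)
factor out 2^1: 54 = 2^1·27; with 61 mod 8 = 5, (2/61) = -1; sign now -1; continue with (27/61)
flip (27/61) -> (61/27): both odd, 27 mod 4 = 3, 61 mod 4 = 1, so the flip contributes +1; sign now -1
(61/27): 61 mod 27 = 7, so (61/27) = (7/27)
flip (7/27) -> (27/7): both odd, 7 mod 4 = 3, 27 mod 4 = 3, so the flip contributes -1; sign now +1
(27/7): 27 mod 7 = 6, so (27/7) = (6/7)
factor out 2^1: 6 = 2^1·3; with 7 mod 8 = 7, (2/7) = +1; sign now +1; continue with (3/7)
flip (3/7) -> (7/3): both odd, 3 mod 4 = 3, 7 mod 4 = 3, so the flip contributes -1; sign now -1
(7/3): 7 mod 3 = 1, so (7/3) = (1/3)
reached (1/3) = 1, so the symbol is -1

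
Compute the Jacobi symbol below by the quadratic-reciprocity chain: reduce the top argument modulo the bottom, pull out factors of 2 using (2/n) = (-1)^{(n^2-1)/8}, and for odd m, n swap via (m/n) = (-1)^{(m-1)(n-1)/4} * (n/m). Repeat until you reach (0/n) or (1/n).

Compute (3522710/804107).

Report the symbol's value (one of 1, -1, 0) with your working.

-1

(3522710/804107) = (306282/804107)   [reduce mod 804107]
306282 = 2^1·153141; (2/804107) = -1 since 804107 mod 8 = 3, so (306282/804107) = (-1)^1·(153141/804107); sign now -1
reciprocity: (153141/804107) = +1·(804107/153141) since 153141 mod 4 = 1, 804107 mod 4 = 3; sign now -1
(804107/153141) = (38402/153141)   [reduce mod 153141]
38402 = 2^1·19201; (2/153141) = -1 since 153141 mod 8 = 5, so (38402/153141) = (-1)^1·(19201/153141); sign now +1
reciprocity: (19201/153141) = +1·(153141/19201) since 19201 mod 4 = 1, 153141 mod 4 = 1; sign now +1
(153141/19201) = (18734/19201)   [reduce mod 19201]
18734 = 2^1·9367; (2/19201) = +1 since 19201 mod 8 = 1, so (18734/19201) = (+1)^1·(9367/19201); sign now +1
reciprocity: (9367/19201) = +1·(19201/9367) since 9367 mod 4 = 3, 19201 mod 4 = 1; sign now +1
(19201/9367) = (467/9367)   [reduce mod 9367]
reciprocity: (467/9367) = -1·(9367/467) since 467 mod 4 = 3, 9367 mod 4 = 3; sign now -1
(9367/467) = (27/467)   [reduce mod 467]
reciprocity: (27/467) = -1·(467/27) since 27 mod 4 = 3, 467 mod 4 = 3; sign now +1
(467/27) = (8/27)   [reduce mod 27]
8 = 2^3·1; (2/27) = -1 since 27 mod 8 = 3, so (8/27) = (-1)^3·(1/27); sign now -1
(1/27) = 1; final value = sign = -1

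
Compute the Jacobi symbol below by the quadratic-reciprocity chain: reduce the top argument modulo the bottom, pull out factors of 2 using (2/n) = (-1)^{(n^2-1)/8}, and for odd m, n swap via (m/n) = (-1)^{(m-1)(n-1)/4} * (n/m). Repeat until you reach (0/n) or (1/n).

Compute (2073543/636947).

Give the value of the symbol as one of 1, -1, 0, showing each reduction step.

-1

(2073543/636947): 2073543 mod 636947 = 162702, so (2073543/636947) = (162702/636947)
factor out 2^1: 162702 = 2^1·81351; with 636947 mod 8 = 3, (2/636947) = -1; sign now -1; continue with (81351/636947)
flip (81351/636947) -> (636947/81351): both odd, 81351 mod 4 = 3, 636947 mod 4 = 3, so the flip contributes -1; sign now +1
(636947/81351): 636947 mod 81351 = 67490, so (636947/81351) = (67490/81351)
factor out 2^1: 67490 = 2^1·33745; with 81351 mod 8 = 7, (2/81351) = +1; sign now +1; continue with (33745/81351)
flip (33745/81351) -> (81351/33745): both odd, 33745 mod 4 = 1, 81351 mod 4 = 3, so the flip contributes +1; sign now +1
(81351/33745): 81351 mod 33745 = 13861, so (81351/33745) = (13861/33745)
flip (13861/33745) -> (33745/13861): both odd, 13861 mod 4 = 1, 33745 mod 4 = 1, so the flip contributes +1; sign now +1
(33745/13861): 33745 mod 13861 = 6023, so (33745/13861) = (6023/13861)
flip (6023/13861) -> (13861/6023): both odd, 6023 mod 4 = 3, 13861 mod 4 = 1, so the flip contributes +1; sign now +1
(13861/6023): 13861 mod 6023 = 1815, so (13861/6023) = (1815/6023)
flip (1815/6023) -> (6023/1815): both odd, 1815 mod 4 = 3, 6023 mod 4 = 3, so the flip contributes -1; sign now -1
(6023/1815): 6023 mod 1815 = 578, so (6023/1815) = (578/1815)
factor out 2^1: 578 = 2^1·289; with 1815 mod 8 = 7, (2/1815) = +1; sign now -1; continue with (289/1815)
flip (289/1815) -> (1815/289): both odd, 289 mod 4 = 1, 1815 mod 4 = 3, so the flip contributes +1; sign now -1
(1815/289): 1815 mod 289 = 81, so (1815/289) = (81/289)
flip (81/289) -> (289/81): both odd, 81 mod 4 = 1, 289 mod 4 = 1, so the flip contributes +1; sign now -1
(289/81): 289 mod 81 = 46, so (289/81) = (46/81)
factor out 2^1: 46 = 2^1·23; with 81 mod 8 = 1, (2/81) = +1; sign now -1; continue with (23/81)
flip (23/81) -> (81/23): both odd, 23 mod 4 = 3, 81 mod 4 = 1, so the flip contributes +1; sign now -1
(81/23): 81 mod 23 = 12, so (81/23) = (12/23)
factor out 2^2: 12 = 2^2·3; with 23 mod 8 = 7, (2/23) = +1; sign now -1; continue with (3/23)
flip (3/23) -> (23/3): both odd, 3 mod 4 = 3, 23 mod 4 = 3, so the flip contributes -1; sign now +1
(23/3): 23 mod 3 = 2, so (23/3) = (2/3)
factor out 2^1: 2 = 2^1·1; with 3 mod 8 = 3, (2/3) = -1; sign now -1; continue with (1/3)
reached (1/3) = 1, so the symbol is -1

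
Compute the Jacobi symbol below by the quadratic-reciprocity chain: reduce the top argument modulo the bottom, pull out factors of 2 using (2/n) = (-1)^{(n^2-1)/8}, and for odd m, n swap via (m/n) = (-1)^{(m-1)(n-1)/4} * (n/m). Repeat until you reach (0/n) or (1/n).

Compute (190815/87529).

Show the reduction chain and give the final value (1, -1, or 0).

(190815/87529): 190815 mod 87529 = 15757, so (190815/87529) = (15757/87529)
flip (15757/87529) -> (87529/15757): both odd, 15757 mod 4 = 1, 87529 mod 4 = 1, so the flip contributes +1; sign now +1
(87529/15757): 87529 mod 15757 = 8744, so (87529/15757) = (8744/15757)
factor out 2^3: 8744 = 2^3·1093; with 15757 mod 8 = 5, (2/15757) = -1; sign now -1; continue with (1093/15757)
flip (1093/15757) -> (15757/1093): both odd, 1093 mod 4 = 1, 15757 mod 4 = 1, so the flip contributes +1; sign now -1
(15757/1093): 15757 mod 1093 = 455, so (15757/1093) = (455/1093)
flip (455/1093) -> (1093/455): both odd, 455 mod 4 = 3, 1093 mod 4 = 1, so the flip contributes +1; sign now -1
(1093/455): 1093 mod 455 = 183, so (1093/455) = (183/455)
flip (183/455) -> (455/183): both odd, 183 mod 4 = 3, 455 mod 4 = 3, so the flip contributes -1; sign now +1
(455/183): 455 mod 183 = 89, so (455/183) = (89/183)
flip (89/183) -> (183/89): both odd, 89 mod 4 = 1, 183 mod 4 = 3, so the flip contributes +1; sign now +1
(183/89): 183 mod 89 = 5, so (183/89) = (5/89)
flip (5/89) -> (89/5): both odd, 5 mod 4 = 1, 89 mod 4 = 1, so the flip contributes +1; sign now +1
(89/5): 89 mod 5 = 4, so (89/5) = (4/5)
factor out 2^2: 4 = 2^2·1; with 5 mod 8 = 5, (2/5) = -1; sign now +1; continue with (1/5)
reached (1/5) = 1, so the symbol is +1

1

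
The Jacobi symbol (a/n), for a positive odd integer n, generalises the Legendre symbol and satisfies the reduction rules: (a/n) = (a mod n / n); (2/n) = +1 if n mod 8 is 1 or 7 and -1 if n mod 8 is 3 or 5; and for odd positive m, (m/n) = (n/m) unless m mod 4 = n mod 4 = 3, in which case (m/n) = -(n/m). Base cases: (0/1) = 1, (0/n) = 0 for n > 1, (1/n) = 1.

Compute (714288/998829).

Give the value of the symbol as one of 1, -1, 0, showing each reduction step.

0

factor out 2^4: 714288 = 2^4·44643; with 998829 mod 8 = 5, (2/998829) = -1; sign now +1; continue with (44643/998829)
flip (44643/998829) -> (998829/44643): both odd, 44643 mod 4 = 3, 998829 mod 4 = 1, so the flip contributes +1; sign now +1
(998829/44643): 998829 mod 44643 = 16683, so (998829/44643) = (16683/44643)
flip (16683/44643) -> (44643/16683): both odd, 16683 mod 4 = 3, 44643 mod 4 = 3, so the flip contributes -1; sign now -1
(44643/16683): 44643 mod 16683 = 11277, so (44643/16683) = (11277/16683)
flip (11277/16683) -> (16683/11277): both odd, 11277 mod 4 = 1, 16683 mod 4 = 3, so the flip contributes +1; sign now -1
(16683/11277): 16683 mod 11277 = 5406, so (16683/11277) = (5406/11277)
factor out 2^1: 5406 = 2^1·2703; with 11277 mod 8 = 5, (2/11277) = -1; sign now +1; continue with (2703/11277)
flip (2703/11277) -> (11277/2703): both odd, 2703 mod 4 = 3, 11277 mod 4 = 1, so the flip contributes +1; sign now +1
(11277/2703): 11277 mod 2703 = 465, so (11277/2703) = (465/2703)
flip (465/2703) -> (2703/465): both odd, 465 mod 4 = 1, 2703 mod 4 = 3, so the flip contributes +1; sign now +1
(2703/465): 2703 mod 465 = 378, so (2703/465) = (378/465)
factor out 2^1: 378 = 2^1·189; with 465 mod 8 = 1, (2/465) = +1; sign now +1; continue with (189/465)
flip (189/465) -> (465/189): both odd, 189 mod 4 = 1, 465 mod 4 = 1, so the flip contributes +1; sign now +1
(465/189): 465 mod 189 = 87, so (465/189) = (87/189)
flip (87/189) -> (189/87): both odd, 87 mod 4 = 3, 189 mod 4 = 1, so the flip contributes +1; sign now +1
(189/87): 189 mod 87 = 15, so (189/87) = (15/87)
flip (15/87) -> (87/15): both odd, 15 mod 4 = 3, 87 mod 4 = 3, so the flip contributes -1; sign now -1
(87/15): 87 mod 15 = 12, so (87/15) = (12/15)
factor out 2^2: 12 = 2^2·3; with 15 mod 8 = 7, (2/15) = +1; sign now -1; continue with (3/15)
flip (3/15) -> (15/3): both odd, 3 mod 4 = 3, 15 mod 4 = 3, so the flip contributes -1; sign now +1
(15/3): 15 mod 3 = 0, so (15/3) = (0/3)
reached (0/3); gcd(a, n) > 1, so (0/3) = 0 and the symbol is 0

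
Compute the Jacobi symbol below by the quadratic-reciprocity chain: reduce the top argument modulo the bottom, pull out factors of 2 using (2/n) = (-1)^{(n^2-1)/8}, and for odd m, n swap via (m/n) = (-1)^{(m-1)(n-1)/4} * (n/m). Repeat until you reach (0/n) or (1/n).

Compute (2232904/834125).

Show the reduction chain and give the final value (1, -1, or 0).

(2232904/834125): 2232904 mod 834125 = 564654, so (2232904/834125) = (564654/834125)
factor out 2^1: 564654 = 2^1·282327; with 834125 mod 8 = 5, (2/834125) = -1; sign now -1; continue with (282327/834125)
flip (282327/834125) -> (834125/282327): both odd, 282327 mod 4 = 3, 834125 mod 4 = 1, so the flip contributes +1; sign now -1
(834125/282327): 834125 mod 282327 = 269471, so (834125/282327) = (269471/282327)
flip (269471/282327) -> (282327/269471): both odd, 269471 mod 4 = 3, 282327 mod 4 = 3, so the flip contributes -1; sign now +1
(282327/269471): 282327 mod 269471 = 12856, so (282327/269471) = (12856/269471)
factor out 2^3: 12856 = 2^3·1607; with 269471 mod 8 = 7, (2/269471) = +1; sign now +1; continue with (1607/269471)
flip (1607/269471) -> (269471/1607): both odd, 1607 mod 4 = 3, 269471 mod 4 = 3, so the flip contributes -1; sign now -1
(269471/1607): 269471 mod 1607 = 1102, so (269471/1607) = (1102/1607)
factor out 2^1: 1102 = 2^1·551; with 1607 mod 8 = 7, (2/1607) = +1; sign now -1; continue with (551/1607)
flip (551/1607) -> (1607/551): both odd, 551 mod 4 = 3, 1607 mod 4 = 3, so the flip contributes -1; sign now +1
(1607/551): 1607 mod 551 = 505, so (1607/551) = (505/551)
flip (505/551) -> (551/505): both odd, 505 mod 4 = 1, 551 mod 4 = 3, so the flip contributes +1; sign now +1
(551/505): 551 mod 505 = 46, so (551/505) = (46/505)
factor out 2^1: 46 = 2^1·23; with 505 mod 8 = 1, (2/505) = +1; sign now +1; continue with (23/505)
flip (23/505) -> (505/23): both odd, 23 mod 4 = 3, 505 mod 4 = 1, so the flip contributes +1; sign now +1
(505/23): 505 mod 23 = 22, so (505/23) = (22/23)
factor out 2^1: 22 = 2^1·11; with 23 mod 8 = 7, (2/23) = +1; sign now +1; continue with (11/23)
flip (11/23) -> (23/11): both odd, 11 mod 4 = 3, 23 mod 4 = 3, so the flip contributes -1; sign now -1
(23/11): 23 mod 11 = 1, so (23/11) = (1/11)
reached (1/11) = 1, so the symbol is -1

-1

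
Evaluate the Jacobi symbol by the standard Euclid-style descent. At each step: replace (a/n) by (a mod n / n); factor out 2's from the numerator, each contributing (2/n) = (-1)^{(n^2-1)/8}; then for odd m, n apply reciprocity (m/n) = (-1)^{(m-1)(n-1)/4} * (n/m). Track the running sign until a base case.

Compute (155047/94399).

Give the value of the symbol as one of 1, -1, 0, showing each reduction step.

1

(155047/94399) = (60648/94399)   [reduce mod 94399]
60648 = 2^3·7581; (2/94399) = +1 since 94399 mod 8 = 7, so (60648/94399) = (+1)^3·(7581/94399); sign now +1
reciprocity: (7581/94399) = +1·(94399/7581) since 7581 mod 4 = 1, 94399 mod 4 = 3; sign now +1
(94399/7581) = (3427/7581)   [reduce mod 7581]
reciprocity: (3427/7581) = +1·(7581/3427) since 3427 mod 4 = 3, 7581 mod 4 = 1; sign now +1
(7581/3427) = (727/3427)   [reduce mod 3427]
reciprocity: (727/3427) = -1·(3427/727) since 727 mod 4 = 3, 3427 mod 4 = 3; sign now -1
(3427/727) = (519/727)   [reduce mod 727]
reciprocity: (519/727) = -1·(727/519) since 519 mod 4 = 3, 727 mod 4 = 3; sign now +1
(727/519) = (208/519)   [reduce mod 519]
208 = 2^4·13; (2/519) = +1 since 519 mod 8 = 7, so (208/519) = (+1)^4·(13/519); sign now +1
reciprocity: (13/519) = +1·(519/13) since 13 mod 4 = 1, 519 mod 4 = 3; sign now +1
(519/13) = (12/13)   [reduce mod 13]
12 = 2^2·3; (2/13) = -1 since 13 mod 8 = 5, so (12/13) = (-1)^2·(3/13); sign now +1
reciprocity: (3/13) = +1·(13/3) since 3 mod 4 = 3, 13 mod 4 = 1; sign now +1
(13/3) = (1/3)   [reduce mod 3]
(1/3) = 1; final value = sign = +1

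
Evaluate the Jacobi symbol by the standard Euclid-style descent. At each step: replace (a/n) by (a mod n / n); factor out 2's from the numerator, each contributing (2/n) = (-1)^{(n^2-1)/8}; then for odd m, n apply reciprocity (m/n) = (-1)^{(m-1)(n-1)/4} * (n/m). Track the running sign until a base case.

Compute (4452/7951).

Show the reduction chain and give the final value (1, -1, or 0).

factor out 2^2: 4452 = 2^2·1113; with 7951 mod 8 = 7, (2/7951) = +1; sign now +1; continue with (1113/7951)
flip (1113/7951) -> (7951/1113): both odd, 1113 mod 4 = 1, 7951 mod 4 = 3, so the flip contributes +1; sign now +1
(7951/1113): 7951 mod 1113 = 160, so (7951/1113) = (160/1113)
factor out 2^5: 160 = 2^5·5; with 1113 mod 8 = 1, (2/1113) = +1; sign now +1; continue with (5/1113)
flip (5/1113) -> (1113/5): both odd, 5 mod 4 = 1, 1113 mod 4 = 1, so the flip contributes +1; sign now +1
(1113/5): 1113 mod 5 = 3, so (1113/5) = (3/5)
flip (3/5) -> (5/3): both odd, 3 mod 4 = 3, 5 mod 4 = 1, so the flip contributes +1; sign now +1
(5/3): 5 mod 3 = 2, so (5/3) = (2/3)
factor out 2^1: 2 = 2^1·1; with 3 mod 8 = 3, (2/3) = -1; sign now -1; continue with (1/3)
reached (1/3) = 1, so the symbol is -1

-1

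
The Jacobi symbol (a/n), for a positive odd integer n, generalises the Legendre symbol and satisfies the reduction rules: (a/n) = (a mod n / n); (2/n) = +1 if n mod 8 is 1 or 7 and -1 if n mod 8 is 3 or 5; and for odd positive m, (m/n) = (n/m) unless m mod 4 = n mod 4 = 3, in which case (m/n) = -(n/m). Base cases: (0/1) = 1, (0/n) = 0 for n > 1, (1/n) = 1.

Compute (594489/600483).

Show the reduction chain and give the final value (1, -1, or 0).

reciprocity: (594489/600483) = +1·(600483/594489) since 594489 mod 4 = 1, 600483 mod 4 = 3; sign now +1
(600483/594489) = (5994/594489)   [reduce mod 594489]
5994 = 2^1·2997; (2/594489) = +1 since 594489 mod 8 = 1, so (5994/594489) = (+1)^1·(2997/594489); sign now +1
reciprocity: (2997/594489) = +1·(594489/2997) since 2997 mod 4 = 1, 594489 mod 4 = 1; sign now +1
(594489/2997) = (1083/2997)   [reduce mod 2997]
reciprocity: (1083/2997) = +1·(2997/1083) since 1083 mod 4 = 3, 2997 mod 4 = 1; sign now +1
(2997/1083) = (831/1083)   [reduce mod 1083]
reciprocity: (831/1083) = -1·(1083/831) since 831 mod 4 = 3, 1083 mod 4 = 3; sign now -1
(1083/831) = (252/831)   [reduce mod 831]
252 = 2^2·63; (2/831) = +1 since 831 mod 8 = 7, so (252/831) = (+1)^2·(63/831); sign now -1
reciprocity: (63/831) = -1·(831/63) since 63 mod 4 = 3, 831 mod 4 = 3; sign now +1
(831/63) = (12/63)   [reduce mod 63]
12 = 2^2·3; (2/63) = +1 since 63 mod 8 = 7, so (12/63) = (+1)^2·(3/63); sign now +1
reciprocity: (3/63) = -1·(63/3) since 3 mod 4 = 3, 63 mod 4 = 3; sign now -1
(63/3) = (0/3)   [reduce mod 3]
(0/3) = 0   [gcd(a, n) > 1]; final value = 0

0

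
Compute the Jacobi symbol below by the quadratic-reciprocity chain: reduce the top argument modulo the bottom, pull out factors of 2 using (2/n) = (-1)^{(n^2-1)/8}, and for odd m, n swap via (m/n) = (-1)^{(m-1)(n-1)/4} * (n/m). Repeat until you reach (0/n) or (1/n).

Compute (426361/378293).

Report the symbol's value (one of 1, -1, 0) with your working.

(426361/378293): 426361 mod 378293 = 48068, so (426361/378293) = (48068/378293)
factor out 2^2: 48068 = 2^2·12017; with 378293 mod 8 = 5, (2/378293) = -1; sign now +1; continue with (12017/378293)
flip (12017/378293) -> (378293/12017): both odd, 12017 mod 4 = 1, 378293 mod 4 = 1, so the flip contributes +1; sign now +1
(378293/12017): 378293 mod 12017 = 5766, so (378293/12017) = (5766/12017)
factor out 2^1: 5766 = 2^1·2883; with 12017 mod 8 = 1, (2/12017) = +1; sign now +1; continue with (2883/12017)
flip (2883/12017) -> (12017/2883): both odd, 2883 mod 4 = 3, 12017 mod 4 = 1, so the flip contributes +1; sign now +1
(12017/2883): 12017 mod 2883 = 485, so (12017/2883) = (485/2883)
flip (485/2883) -> (2883/485): both odd, 485 mod 4 = 1, 2883 mod 4 = 3, so the flip contributes +1; sign now +1
(2883/485): 2883 mod 485 = 458, so (2883/485) = (458/485)
factor out 2^1: 458 = 2^1·229; with 485 mod 8 = 5, (2/485) = -1; sign now -1; continue with (229/485)
flip (229/485) -> (485/229): both odd, 229 mod 4 = 1, 485 mod 4 = 1, so the flip contributes +1; sign now -1
(485/229): 485 mod 229 = 27, so (485/229) = (27/229)
flip (27/229) -> (229/27): both odd, 27 mod 4 = 3, 229 mod 4 = 1, so the flip contributes +1; sign now -1
(229/27): 229 mod 27 = 13, so (229/27) = (13/27)
flip (13/27) -> (27/13): both odd, 13 mod 4 = 1, 27 mod 4 = 3, so the flip contributes +1; sign now -1
(27/13): 27 mod 13 = 1, so (27/13) = (1/13)
reached (1/13) = 1, so the symbol is -1

-1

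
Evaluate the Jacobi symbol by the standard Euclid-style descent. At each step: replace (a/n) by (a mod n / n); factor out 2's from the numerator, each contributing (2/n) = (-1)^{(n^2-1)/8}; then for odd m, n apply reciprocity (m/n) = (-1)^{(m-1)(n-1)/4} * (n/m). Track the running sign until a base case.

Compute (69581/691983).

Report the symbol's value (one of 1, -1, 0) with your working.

flip (69581/691983) -> (691983/69581): both odd, 69581 mod 4 = 1, 691983 mod 4 = 3, so the flip contributes +1; sign now +1
(691983/69581): 691983 mod 69581 = 65754, so (691983/69581) = (65754/69581)
factor out 2^1: 65754 = 2^1·32877; with 69581 mod 8 = 5, (2/69581) = -1; sign now -1; continue with (32877/69581)
flip (32877/69581) -> (69581/32877): both odd, 32877 mod 4 = 1, 69581 mod 4 = 1, so the flip contributes +1; sign now -1
(69581/32877): 69581 mod 32877 = 3827, so (69581/32877) = (3827/32877)
flip (3827/32877) -> (32877/3827): both odd, 3827 mod 4 = 3, 32877 mod 4 = 1, so the flip contributes +1; sign now -1
(32877/3827): 32877 mod 3827 = 2261, so (32877/3827) = (2261/3827)
flip (2261/3827) -> (3827/2261): both odd, 2261 mod 4 = 1, 3827 mod 4 = 3, so the flip contributes +1; sign now -1
(3827/2261): 3827 mod 2261 = 1566, so (3827/2261) = (1566/2261)
factor out 2^1: 1566 = 2^1·783; with 2261 mod 8 = 5, (2/2261) = -1; sign now +1; continue with (783/2261)
flip (783/2261) -> (2261/783): both odd, 783 mod 4 = 3, 2261 mod 4 = 1, so the flip contributes +1; sign now +1
(2261/783): 2261 mod 783 = 695, so (2261/783) = (695/783)
flip (695/783) -> (783/695): both odd, 695 mod 4 = 3, 783 mod 4 = 3, so the flip contributes -1; sign now -1
(783/695): 783 mod 695 = 88, so (783/695) = (88/695)
factor out 2^3: 88 = 2^3·11; with 695 mod 8 = 7, (2/695) = +1; sign now -1; continue with (11/695)
flip (11/695) -> (695/11): both odd, 11 mod 4 = 3, 695 mod 4 = 3, so the flip contributes -1; sign now +1
(695/11): 695 mod 11 = 2, so (695/11) = (2/11)
factor out 2^1: 2 = 2^1·1; with 11 mod 8 = 3, (2/11) = -1; sign now -1; continue with (1/11)
reached (1/11) = 1, so the symbol is -1

-1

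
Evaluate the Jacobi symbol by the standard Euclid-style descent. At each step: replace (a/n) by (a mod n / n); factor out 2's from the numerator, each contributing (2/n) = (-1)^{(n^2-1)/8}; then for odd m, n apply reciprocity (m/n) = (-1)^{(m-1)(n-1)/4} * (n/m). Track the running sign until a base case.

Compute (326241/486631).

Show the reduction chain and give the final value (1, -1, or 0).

reciprocity: (326241/486631) = +1·(486631/326241) since 326241 mod 4 = 1, 486631 mod 4 = 3; sign now +1
(486631/326241) = (160390/326241)   [reduce mod 326241]
160390 = 2^1·80195; (2/326241) = +1 since 326241 mod 8 = 1, so (160390/326241) = (+1)^1·(80195/326241); sign now +1
reciprocity: (80195/326241) = +1·(326241/80195) since 80195 mod 4 = 3, 326241 mod 4 = 1; sign now +1
(326241/80195) = (5461/80195)   [reduce mod 80195]
reciprocity: (5461/80195) = +1·(80195/5461) since 5461 mod 4 = 1, 80195 mod 4 = 3; sign now +1
(80195/5461) = (3741/5461)   [reduce mod 5461]
reciprocity: (3741/5461) = +1·(5461/3741) since 3741 mod 4 = 1, 5461 mod 4 = 1; sign now +1
(5461/3741) = (1720/3741)   [reduce mod 3741]
1720 = 2^3·215; (2/3741) = -1 since 3741 mod 8 = 5, so (1720/3741) = (-1)^3·(215/3741); sign now -1
reciprocity: (215/3741) = +1·(3741/215) since 215 mod 4 = 3, 3741 mod 4 = 1; sign now -1
(3741/215) = (86/215)   [reduce mod 215]
86 = 2^1·43; (2/215) = +1 since 215 mod 8 = 7, so (86/215) = (+1)^1·(43/215); sign now -1
reciprocity: (43/215) = -1·(215/43) since 43 mod 4 = 3, 215 mod 4 = 3; sign now +1
(215/43) = (0/43)   [reduce mod 43]
(0/43) = 0   [gcd(a, n) > 1]; final value = 0

0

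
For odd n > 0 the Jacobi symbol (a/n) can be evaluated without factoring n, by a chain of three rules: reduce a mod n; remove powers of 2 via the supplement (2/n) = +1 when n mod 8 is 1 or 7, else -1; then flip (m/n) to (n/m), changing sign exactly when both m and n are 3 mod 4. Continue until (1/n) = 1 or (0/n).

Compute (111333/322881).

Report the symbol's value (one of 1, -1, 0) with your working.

0

flip (111333/322881) -> (322881/111333): both odd, 111333 mod 4 = 1, 322881 mod 4 = 1, so the flip contributes +1; sign now +1
(322881/111333): 322881 mod 111333 = 100215, so (322881/111333) = (100215/111333)
flip (100215/111333) -> (111333/100215): both odd, 100215 mod 4 = 3, 111333 mod 4 = 1, so the flip contributes +1; sign now +1
(111333/100215): 111333 mod 100215 = 11118, so (111333/100215) = (11118/100215)
factor out 2^1: 11118 = 2^1·5559; with 100215 mod 8 = 7, (2/100215) = +1; sign now +1; continue with (5559/100215)
flip (5559/100215) -> (100215/5559): both odd, 5559 mod 4 = 3, 100215 mod 4 = 3, so the flip contributes -1; sign now -1
(100215/5559): 100215 mod 5559 = 153, so (100215/5559) = (153/5559)
flip (153/5559) -> (5559/153): both odd, 153 mod 4 = 1, 5559 mod 4 = 3, so the flip contributes +1; sign now -1
(5559/153): 5559 mod 153 = 51, so (5559/153) = (51/153)
flip (51/153) -> (153/51): both odd, 51 mod 4 = 3, 153 mod 4 = 1, so the flip contributes +1; sign now -1
(153/51): 153 mod 51 = 0, so (153/51) = (0/51)
reached (0/51); gcd(a, n) > 1, so (0/51) = 0 and the symbol is 0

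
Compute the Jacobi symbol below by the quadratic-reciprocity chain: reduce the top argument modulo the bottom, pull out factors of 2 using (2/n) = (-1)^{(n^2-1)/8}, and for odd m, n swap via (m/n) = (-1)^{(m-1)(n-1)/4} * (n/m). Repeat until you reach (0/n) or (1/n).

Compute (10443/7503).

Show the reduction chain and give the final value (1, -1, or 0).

0

(10443/7503): 10443 mod 7503 = 2940, so (10443/7503) = (2940/7503)
factor out 2^2: 2940 = 2^2·735; with 7503 mod 8 = 7, (2/7503) = +1; sign now +1; continue with (735/7503)
flip (735/7503) -> (7503/735): both odd, 735 mod 4 = 3, 7503 mod 4 = 3, so the flip contributes -1; sign now -1
(7503/735): 7503 mod 735 = 153, so (7503/735) = (153/735)
flip (153/735) -> (735/153): both odd, 153 mod 4 = 1, 735 mod 4 = 3, so the flip contributes +1; sign now -1
(735/153): 735 mod 153 = 123, so (735/153) = (123/153)
flip (123/153) -> (153/123): both odd, 123 mod 4 = 3, 153 mod 4 = 1, so the flip contributes +1; sign now -1
(153/123): 153 mod 123 = 30, so (153/123) = (30/123)
factor out 2^1: 30 = 2^1·15; with 123 mod 8 = 3, (2/123) = -1; sign now +1; continue with (15/123)
flip (15/123) -> (123/15): both odd, 15 mod 4 = 3, 123 mod 4 = 3, so the flip contributes -1; sign now -1
(123/15): 123 mod 15 = 3, so (123/15) = (3/15)
flip (3/15) -> (15/3): both odd, 3 mod 4 = 3, 15 mod 4 = 3, so the flip contributes -1; sign now +1
(15/3): 15 mod 3 = 0, so (15/3) = (0/3)
reached (0/3); gcd(a, n) > 1, so (0/3) = 0 and the symbol is 0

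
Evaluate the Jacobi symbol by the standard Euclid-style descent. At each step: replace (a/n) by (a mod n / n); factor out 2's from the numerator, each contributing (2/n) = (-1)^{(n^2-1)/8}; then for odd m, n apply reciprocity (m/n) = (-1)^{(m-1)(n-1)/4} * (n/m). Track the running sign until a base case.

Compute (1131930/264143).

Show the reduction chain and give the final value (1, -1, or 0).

(1131930/264143) = (75358/264143)   [reduce mod 264143]
75358 = 2^1·37679; (2/264143) = +1 since 264143 mod 8 = 7, so (75358/264143) = (+1)^1·(37679/264143); sign now +1
reciprocity: (37679/264143) = -1·(264143/37679) since 37679 mod 4 = 3, 264143 mod 4 = 3; sign now -1
(264143/37679) = (390/37679)   [reduce mod 37679]
390 = 2^1·195; (2/37679) = +1 since 37679 mod 8 = 7, so (390/37679) = (+1)^1·(195/37679); sign now -1
reciprocity: (195/37679) = -1·(37679/195) since 195 mod 4 = 3, 37679 mod 4 = 3; sign now +1
(37679/195) = (44/195)   [reduce mod 195]
44 = 2^2·11; (2/195) = -1 since 195 mod 8 = 3, so (44/195) = (-1)^2·(11/195); sign now +1
reciprocity: (11/195) = -1·(195/11) since 11 mod 4 = 3, 195 mod 4 = 3; sign now -1
(195/11) = (8/11)   [reduce mod 11]
8 = 2^3·1; (2/11) = -1 since 11 mod 8 = 3, so (8/11) = (-1)^3·(1/11); sign now +1
(1/11) = 1; final value = sign = +1

1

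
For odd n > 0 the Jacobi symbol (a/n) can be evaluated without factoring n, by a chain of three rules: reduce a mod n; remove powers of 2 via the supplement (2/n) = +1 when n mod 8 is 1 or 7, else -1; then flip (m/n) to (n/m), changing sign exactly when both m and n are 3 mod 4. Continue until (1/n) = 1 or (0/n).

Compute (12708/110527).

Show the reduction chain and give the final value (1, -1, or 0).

12708 = 2^2·3177; (2/110527) = +1 since 110527 mod 8 = 7, so (12708/110527) = (+1)^2·(3177/110527); sign now +1
reciprocity: (3177/110527) = +1·(110527/3177) since 3177 mod 4 = 1, 110527 mod 4 = 3; sign now +1
(110527/3177) = (2509/3177)   [reduce mod 3177]
reciprocity: (2509/3177) = +1·(3177/2509) since 2509 mod 4 = 1, 3177 mod 4 = 1; sign now +1
(3177/2509) = (668/2509)   [reduce mod 2509]
668 = 2^2·167; (2/2509) = -1 since 2509 mod 8 = 5, so (668/2509) = (-1)^2·(167/2509); sign now +1
reciprocity: (167/2509) = +1·(2509/167) since 167 mod 4 = 3, 2509 mod 4 = 1; sign now +1
(2509/167) = (4/167)   [reduce mod 167]
4 = 2^2·1; (2/167) = +1 since 167 mod 8 = 7, so (4/167) = (+1)^2·(1/167); sign now +1
(1/167) = 1; final value = sign = +1

1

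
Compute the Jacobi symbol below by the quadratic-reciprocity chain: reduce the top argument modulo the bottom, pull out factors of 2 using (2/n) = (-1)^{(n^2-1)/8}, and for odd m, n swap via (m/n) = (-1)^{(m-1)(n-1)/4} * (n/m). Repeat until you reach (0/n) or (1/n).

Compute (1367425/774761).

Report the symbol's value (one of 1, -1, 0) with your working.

-1

(1367425/774761): 1367425 mod 774761 = 592664, so (1367425/774761) = (592664/774761)
factor out 2^3: 592664 = 2^3·74083; with 774761 mod 8 = 1, (2/774761) = +1; sign now +1; continue with (74083/774761)
flip (74083/774761) -> (774761/74083): both odd, 74083 mod 4 = 3, 774761 mod 4 = 1, so the flip contributes +1; sign now +1
(774761/74083): 774761 mod 74083 = 33931, so (774761/74083) = (33931/74083)
flip (33931/74083) -> (74083/33931): both odd, 33931 mod 4 = 3, 74083 mod 4 = 3, so the flip contributes -1; sign now -1
(74083/33931): 74083 mod 33931 = 6221, so (74083/33931) = (6221/33931)
flip (6221/33931) -> (33931/6221): both odd, 6221 mod 4 = 1, 33931 mod 4 = 3, so the flip contributes +1; sign now -1
(33931/6221): 33931 mod 6221 = 2826, so (33931/6221) = (2826/6221)
factor out 2^1: 2826 = 2^1·1413; with 6221 mod 8 = 5, (2/6221) = -1; sign now +1; continue with (1413/6221)
flip (1413/6221) -> (6221/1413): both odd, 1413 mod 4 = 1, 6221 mod 4 = 1, so the flip contributes +1; sign now +1
(6221/1413): 6221 mod 1413 = 569, so (6221/1413) = (569/1413)
flip (569/1413) -> (1413/569): both odd, 569 mod 4 = 1, 1413 mod 4 = 1, so the flip contributes +1; sign now +1
(1413/569): 1413 mod 569 = 275, so (1413/569) = (275/569)
flip (275/569) -> (569/275): both odd, 275 mod 4 = 3, 569 mod 4 = 1, so the flip contributes +1; sign now +1
(569/275): 569 mod 275 = 19, so (569/275) = (19/275)
flip (19/275) -> (275/19): both odd, 19 mod 4 = 3, 275 mod 4 = 3, so the flip contributes -1; sign now -1
(275/19): 275 mod 19 = 9, so (275/19) = (9/19)
flip (9/19) -> (19/9): both odd, 9 mod 4 = 1, 19 mod 4 = 3, so the flip contributes +1; sign now -1
(19/9): 19 mod 9 = 1, so (19/9) = (1/9)
reached (1/9) = 1, so the symbol is -1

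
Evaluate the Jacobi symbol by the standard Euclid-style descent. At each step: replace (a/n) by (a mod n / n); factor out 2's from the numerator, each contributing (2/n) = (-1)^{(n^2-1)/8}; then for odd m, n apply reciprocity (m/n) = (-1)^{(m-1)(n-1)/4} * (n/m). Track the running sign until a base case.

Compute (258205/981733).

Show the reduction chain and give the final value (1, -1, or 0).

1

reciprocity: (258205/981733) = +1·(981733/258205) since 258205 mod 4 = 1, 981733 mod 4 = 1; sign now +1
(981733/258205) = (207118/258205)   [reduce mod 258205]
207118 = 2^1·103559; (2/258205) = -1 since 258205 mod 8 = 5, so (207118/258205) = (-1)^1·(103559/258205); sign now -1
reciprocity: (103559/258205) = +1·(258205/103559) since 103559 mod 4 = 3, 258205 mod 4 = 1; sign now -1
(258205/103559) = (51087/103559)   [reduce mod 103559]
reciprocity: (51087/103559) = -1·(103559/51087) since 51087 mod 4 = 3, 103559 mod 4 = 3; sign now +1
(103559/51087) = (1385/51087)   [reduce mod 51087]
reciprocity: (1385/51087) = +1·(51087/1385) since 1385 mod 4 = 1, 51087 mod 4 = 3; sign now +1
(51087/1385) = (1227/1385)   [reduce mod 1385]
reciprocity: (1227/1385) = +1·(1385/1227) since 1227 mod 4 = 3, 1385 mod 4 = 1; sign now +1
(1385/1227) = (158/1227)   [reduce mod 1227]
158 = 2^1·79; (2/1227) = -1 since 1227 mod 8 = 3, so (158/1227) = (-1)^1·(79/1227); sign now -1
reciprocity: (79/1227) = -1·(1227/79) since 79 mod 4 = 3, 1227 mod 4 = 3; sign now +1
(1227/79) = (42/79)   [reduce mod 79]
42 = 2^1·21; (2/79) = +1 since 79 mod 8 = 7, so (42/79) = (+1)^1·(21/79); sign now +1
reciprocity: (21/79) = +1·(79/21) since 21 mod 4 = 1, 79 mod 4 = 3; sign now +1
(79/21) = (16/21)   [reduce mod 21]
16 = 2^4·1; (2/21) = -1 since 21 mod 8 = 5, so (16/21) = (-1)^4·(1/21); sign now +1
(1/21) = 1; final value = sign = +1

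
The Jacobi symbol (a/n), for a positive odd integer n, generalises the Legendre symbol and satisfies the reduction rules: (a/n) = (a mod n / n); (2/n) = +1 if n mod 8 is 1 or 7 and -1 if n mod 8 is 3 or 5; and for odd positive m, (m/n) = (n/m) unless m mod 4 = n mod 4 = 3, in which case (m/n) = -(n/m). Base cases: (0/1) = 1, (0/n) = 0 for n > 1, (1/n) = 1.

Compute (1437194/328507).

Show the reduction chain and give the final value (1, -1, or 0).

(1437194/328507) = (123166/328507)   [reduce mod 328507]
123166 = 2^1·61583; (2/328507) = -1 since 328507 mod 8 = 3, so (123166/328507) = (-1)^1·(61583/328507); sign now -1
reciprocity: (61583/328507) = -1·(328507/61583) since 61583 mod 4 = 3, 328507 mod 4 = 3; sign now +1
(328507/61583) = (20592/61583)   [reduce mod 61583]
20592 = 2^4·1287; (2/61583) = +1 since 61583 mod 8 = 7, so (20592/61583) = (+1)^4·(1287/61583); sign now +1
reciprocity: (1287/61583) = -1·(61583/1287) since 1287 mod 4 = 3, 61583 mod 4 = 3; sign now -1
(61583/1287) = (1094/1287)   [reduce mod 1287]
1094 = 2^1·547; (2/1287) = +1 since 1287 mod 8 = 7, so (1094/1287) = (+1)^1·(547/1287); sign now -1
reciprocity: (547/1287) = -1·(1287/547) since 547 mod 4 = 3, 1287 mod 4 = 3; sign now +1
(1287/547) = (193/547)   [reduce mod 547]
reciprocity: (193/547) = +1·(547/193) since 193 mod 4 = 1, 547 mod 4 = 3; sign now +1
(547/193) = (161/193)   [reduce mod 193]
reciprocity: (161/193) = +1·(193/161) since 161 mod 4 = 1, 193 mod 4 = 1; sign now +1
(193/161) = (32/161)   [reduce mod 161]
32 = 2^5·1; (2/161) = +1 since 161 mod 8 = 1, so (32/161) = (+1)^5·(1/161); sign now +1
(1/161) = 1; final value = sign = +1

1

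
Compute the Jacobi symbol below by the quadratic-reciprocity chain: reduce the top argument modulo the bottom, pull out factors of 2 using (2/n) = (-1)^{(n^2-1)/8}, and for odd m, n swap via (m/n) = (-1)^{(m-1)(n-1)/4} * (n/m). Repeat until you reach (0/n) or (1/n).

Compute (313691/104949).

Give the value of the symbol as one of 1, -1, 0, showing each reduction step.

1

(313691/104949) = (103793/104949)   [reduce mod 104949]
reciprocity: (103793/104949) = +1·(104949/103793) since 103793 mod 4 = 1, 104949 mod 4 = 1; sign now +1
(104949/103793) = (1156/103793)   [reduce mod 103793]
1156 = 2^2·289; (2/103793) = +1 since 103793 mod 8 = 1, so (1156/103793) = (+1)^2·(289/103793); sign now +1
reciprocity: (289/103793) = +1·(103793/289) since 289 mod 4 = 1, 103793 mod 4 = 1; sign now +1
(103793/289) = (42/289)   [reduce mod 289]
42 = 2^1·21; (2/289) = +1 since 289 mod 8 = 1, so (42/289) = (+1)^1·(21/289); sign now +1
reciprocity: (21/289) = +1·(289/21) since 21 mod 4 = 1, 289 mod 4 = 1; sign now +1
(289/21) = (16/21)   [reduce mod 21]
16 = 2^4·1; (2/21) = -1 since 21 mod 8 = 5, so (16/21) = (-1)^4·(1/21); sign now +1
(1/21) = 1; final value = sign = +1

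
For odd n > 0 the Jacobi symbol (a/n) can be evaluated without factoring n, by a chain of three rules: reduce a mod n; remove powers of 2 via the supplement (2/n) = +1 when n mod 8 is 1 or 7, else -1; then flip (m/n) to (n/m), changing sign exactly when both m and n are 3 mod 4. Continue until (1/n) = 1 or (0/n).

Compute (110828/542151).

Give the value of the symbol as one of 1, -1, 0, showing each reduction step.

-1

factor out 2^2: 110828 = 2^2·27707; with 542151 mod 8 = 7, (2/542151) = +1; sign now +1; continue with (27707/542151)
flip (27707/542151) -> (542151/27707): both odd, 27707 mod 4 = 3, 542151 mod 4 = 3, so the flip contributes -1; sign now -1
(542151/27707): 542151 mod 27707 = 15718, so (542151/27707) = (15718/27707)
factor out 2^1: 15718 = 2^1·7859; with 27707 mod 8 = 3, (2/27707) = -1; sign now +1; continue with (7859/27707)
flip (7859/27707) -> (27707/7859): both odd, 7859 mod 4 = 3, 27707 mod 4 = 3, so the flip contributes -1; sign now -1
(27707/7859): 27707 mod 7859 = 4130, so (27707/7859) = (4130/7859)
factor out 2^1: 4130 = 2^1·2065; with 7859 mod 8 = 3, (2/7859) = -1; sign now +1; continue with (2065/7859)
flip (2065/7859) -> (7859/2065): both odd, 2065 mod 4 = 1, 7859 mod 4 = 3, so the flip contributes +1; sign now +1
(7859/2065): 7859 mod 2065 = 1664, so (7859/2065) = (1664/2065)
factor out 2^7: 1664 = 2^7·13; with 2065 mod 8 = 1, (2/2065) = +1; sign now +1; continue with (13/2065)
flip (13/2065) -> (2065/13): both odd, 13 mod 4 = 1, 2065 mod 4 = 1, so the flip contributes +1; sign now +1
(2065/13): 2065 mod 13 = 11, so (2065/13) = (11/13)
flip (11/13) -> (13/11): both odd, 11 mod 4 = 3, 13 mod 4 = 1, so the flip contributes +1; sign now +1
(13/11): 13 mod 11 = 2, so (13/11) = (2/11)
factor out 2^1: 2 = 2^1·1; with 11 mod 8 = 3, (2/11) = -1; sign now -1; continue with (1/11)
reached (1/11) = 1, so the symbol is -1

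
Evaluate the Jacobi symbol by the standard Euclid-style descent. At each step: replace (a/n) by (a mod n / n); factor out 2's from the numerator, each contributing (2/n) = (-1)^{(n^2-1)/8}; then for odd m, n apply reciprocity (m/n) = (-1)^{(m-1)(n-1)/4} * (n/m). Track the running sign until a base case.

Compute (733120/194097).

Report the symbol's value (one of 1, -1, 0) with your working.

0

(733120/194097): 733120 mod 194097 = 150829, so (733120/194097) = (150829/194097)
flip (150829/194097) -> (194097/150829): both odd, 150829 mod 4 = 1, 194097 mod 4 = 1, so the flip contributes +1; sign now +1
(194097/150829): 194097 mod 150829 = 43268, so (194097/150829) = (43268/150829)
factor out 2^2: 43268 = 2^2·10817; with 150829 mod 8 = 5, (2/150829) = -1; sign now +1; continue with (10817/150829)
flip (10817/150829) -> (150829/10817): both odd, 10817 mod 4 = 1, 150829 mod 4 = 1, so the flip contributes +1; sign now +1
(150829/10817): 150829 mod 10817 = 10208, so (150829/10817) = (10208/10817)
factor out 2^5: 10208 = 2^5·319; with 10817 mod 8 = 1, (2/10817) = +1; sign now +1; continue with (319/10817)
flip (319/10817) -> (10817/319): both odd, 319 mod 4 = 3, 10817 mod 4 = 1, so the flip contributes +1; sign now +1
(10817/319): 10817 mod 319 = 290, so (10817/319) = (290/319)
factor out 2^1: 290 = 2^1·145; with 319 mod 8 = 7, (2/319) = +1; sign now +1; continue with (145/319)
flip (145/319) -> (319/145): both odd, 145 mod 4 = 1, 319 mod 4 = 3, so the flip contributes +1; sign now +1
(319/145): 319 mod 145 = 29, so (319/145) = (29/145)
flip (29/145) -> (145/29): both odd, 29 mod 4 = 1, 145 mod 4 = 1, so the flip contributes +1; sign now +1
(145/29): 145 mod 29 = 0, so (145/29) = (0/29)
reached (0/29); gcd(a, n) > 1, so (0/29) = 0 and the symbol is 0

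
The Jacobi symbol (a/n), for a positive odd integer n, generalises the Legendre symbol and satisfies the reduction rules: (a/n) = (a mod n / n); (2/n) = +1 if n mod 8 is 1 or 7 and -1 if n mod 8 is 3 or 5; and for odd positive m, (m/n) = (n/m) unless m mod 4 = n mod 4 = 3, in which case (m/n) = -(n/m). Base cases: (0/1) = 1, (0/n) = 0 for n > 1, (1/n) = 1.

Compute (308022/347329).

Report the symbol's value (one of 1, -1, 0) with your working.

-1

factor out 2^1: 308022 = 2^1·154011; with 347329 mod 8 = 1, (2/347329) = +1; sign now +1; continue with (154011/347329)
flip (154011/347329) -> (347329/154011): both odd, 154011 mod 4 = 3, 347329 mod 4 = 1, so the flip contributes +1; sign now +1
(347329/154011): 347329 mod 154011 = 39307, so (347329/154011) = (39307/154011)
flip (39307/154011) -> (154011/39307): both odd, 39307 mod 4 = 3, 154011 mod 4 = 3, so the flip contributes -1; sign now -1
(154011/39307): 154011 mod 39307 = 36090, so (154011/39307) = (36090/39307)
factor out 2^1: 36090 = 2^1·18045; with 39307 mod 8 = 3, (2/39307) = -1; sign now +1; continue with (18045/39307)
flip (18045/39307) -> (39307/18045): both odd, 18045 mod 4 = 1, 39307 mod 4 = 3, so the flip contributes +1; sign now +1
(39307/18045): 39307 mod 18045 = 3217, so (39307/18045) = (3217/18045)
flip (3217/18045) -> (18045/3217): both odd, 3217 mod 4 = 1, 18045 mod 4 = 1, so the flip contributes +1; sign now +1
(18045/3217): 18045 mod 3217 = 1960, so (18045/3217) = (1960/3217)
factor out 2^3: 1960 = 2^3·245; with 3217 mod 8 = 1, (2/3217) = +1; sign now +1; continue with (245/3217)
flip (245/3217) -> (3217/245): both odd, 245 mod 4 = 1, 3217 mod 4 = 1, so the flip contributes +1; sign now +1
(3217/245): 3217 mod 245 = 32, so (3217/245) = (32/245)
factor out 2^5: 32 = 2^5·1; with 245 mod 8 = 5, (2/245) = -1; sign now -1; continue with (1/245)
reached (1/245) = 1, so the symbol is -1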